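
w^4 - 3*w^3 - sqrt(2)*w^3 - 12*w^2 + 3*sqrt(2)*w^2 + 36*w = w*(w - 3)*(w - 3*sqrt(2))*(w + 2*sqrt(2))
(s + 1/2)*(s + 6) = s^2 + 13*s/2 + 3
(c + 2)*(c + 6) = c^2 + 8*c + 12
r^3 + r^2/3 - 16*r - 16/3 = (r - 4)*(r + 1/3)*(r + 4)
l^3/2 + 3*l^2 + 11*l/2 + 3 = (l/2 + 1)*(l + 1)*(l + 3)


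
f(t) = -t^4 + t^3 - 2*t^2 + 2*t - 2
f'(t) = -4*t^3 + 3*t^2 - 4*t + 2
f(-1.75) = -26.36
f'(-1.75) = 39.62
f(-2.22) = -51.53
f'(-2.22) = 69.43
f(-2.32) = -58.86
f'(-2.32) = 77.38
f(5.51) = -806.15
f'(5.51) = -598.10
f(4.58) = -378.73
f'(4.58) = -337.68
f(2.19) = -19.71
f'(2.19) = -34.39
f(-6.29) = -1907.88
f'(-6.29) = 1141.29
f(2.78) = -50.14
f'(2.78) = -71.87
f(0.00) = -2.00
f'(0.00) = 2.00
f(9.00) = -5978.00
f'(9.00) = -2707.00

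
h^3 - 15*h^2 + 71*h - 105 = (h - 7)*(h - 5)*(h - 3)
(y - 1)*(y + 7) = y^2 + 6*y - 7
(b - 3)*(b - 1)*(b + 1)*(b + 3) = b^4 - 10*b^2 + 9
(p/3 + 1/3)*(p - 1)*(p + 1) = p^3/3 + p^2/3 - p/3 - 1/3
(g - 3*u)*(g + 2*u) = g^2 - g*u - 6*u^2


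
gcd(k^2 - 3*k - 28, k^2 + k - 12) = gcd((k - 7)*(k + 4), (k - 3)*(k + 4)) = k + 4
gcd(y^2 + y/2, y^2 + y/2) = y^2 + y/2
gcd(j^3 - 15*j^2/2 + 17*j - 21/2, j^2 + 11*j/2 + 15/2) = 1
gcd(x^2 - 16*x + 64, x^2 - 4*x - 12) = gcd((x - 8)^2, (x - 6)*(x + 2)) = 1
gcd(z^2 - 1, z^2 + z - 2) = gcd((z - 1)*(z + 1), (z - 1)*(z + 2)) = z - 1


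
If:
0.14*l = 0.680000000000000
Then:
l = 4.86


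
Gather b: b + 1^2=b + 1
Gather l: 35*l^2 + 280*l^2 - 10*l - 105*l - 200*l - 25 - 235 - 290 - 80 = 315*l^2 - 315*l - 630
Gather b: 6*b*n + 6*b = b*(6*n + 6)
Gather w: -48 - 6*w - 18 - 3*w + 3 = -9*w - 63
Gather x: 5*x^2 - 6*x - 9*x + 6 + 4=5*x^2 - 15*x + 10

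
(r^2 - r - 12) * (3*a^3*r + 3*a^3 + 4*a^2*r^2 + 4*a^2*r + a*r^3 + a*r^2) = 3*a^3*r^3 - 39*a^3*r - 36*a^3 + 4*a^2*r^4 - 52*a^2*r^2 - 48*a^2*r + a*r^5 - 13*a*r^3 - 12*a*r^2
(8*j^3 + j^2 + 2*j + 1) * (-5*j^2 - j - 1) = -40*j^5 - 13*j^4 - 19*j^3 - 8*j^2 - 3*j - 1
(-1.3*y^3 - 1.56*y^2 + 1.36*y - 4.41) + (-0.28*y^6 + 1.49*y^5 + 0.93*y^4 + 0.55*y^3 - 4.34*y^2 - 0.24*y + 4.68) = -0.28*y^6 + 1.49*y^5 + 0.93*y^4 - 0.75*y^3 - 5.9*y^2 + 1.12*y + 0.27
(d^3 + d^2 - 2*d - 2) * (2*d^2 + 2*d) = 2*d^5 + 4*d^4 - 2*d^3 - 8*d^2 - 4*d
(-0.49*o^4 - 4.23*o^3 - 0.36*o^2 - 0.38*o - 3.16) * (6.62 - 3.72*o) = 1.8228*o^5 + 12.4918*o^4 - 26.6634*o^3 - 0.9696*o^2 + 9.2396*o - 20.9192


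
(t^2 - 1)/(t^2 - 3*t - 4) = (t - 1)/(t - 4)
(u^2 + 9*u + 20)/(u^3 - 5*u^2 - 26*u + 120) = (u + 4)/(u^2 - 10*u + 24)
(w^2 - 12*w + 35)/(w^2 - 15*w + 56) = (w - 5)/(w - 8)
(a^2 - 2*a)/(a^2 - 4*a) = (a - 2)/(a - 4)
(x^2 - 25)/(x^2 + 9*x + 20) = (x - 5)/(x + 4)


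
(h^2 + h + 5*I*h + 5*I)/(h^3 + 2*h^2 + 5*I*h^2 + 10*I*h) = (h + 1)/(h*(h + 2))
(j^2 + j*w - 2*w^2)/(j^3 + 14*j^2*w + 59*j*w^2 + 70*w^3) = (j - w)/(j^2 + 12*j*w + 35*w^2)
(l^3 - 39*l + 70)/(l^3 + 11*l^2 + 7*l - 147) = (l^2 - 7*l + 10)/(l^2 + 4*l - 21)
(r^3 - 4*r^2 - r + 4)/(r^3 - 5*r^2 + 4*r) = (r + 1)/r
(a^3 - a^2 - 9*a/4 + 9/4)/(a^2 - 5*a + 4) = (a^2 - 9/4)/(a - 4)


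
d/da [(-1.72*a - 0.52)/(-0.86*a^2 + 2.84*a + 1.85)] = (1.4792*a^2 - 4.8848*a - (1.72*a - 2.84)*(1.72*a + 0.52) - 3.182)/(-0.86*a^2 + 2.84*a + 1.85)^2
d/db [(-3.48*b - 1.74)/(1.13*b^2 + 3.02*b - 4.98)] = (3.9324*b^2 + 3.9324*b + 22.5852)/(1.2769*b^4 + 6.8252*b^3 - 2.1344*b^2 - 30.0792*b + 24.8004)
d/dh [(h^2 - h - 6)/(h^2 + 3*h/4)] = 4*(7*h^2 + 48*h + 18)/(h^2*(16*h^2 + 24*h + 9))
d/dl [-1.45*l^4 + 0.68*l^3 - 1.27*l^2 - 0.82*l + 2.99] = -5.8*l^3 + 2.04*l^2 - 2.54*l - 0.82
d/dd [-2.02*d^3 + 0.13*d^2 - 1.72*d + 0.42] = -6.06*d^2 + 0.26*d - 1.72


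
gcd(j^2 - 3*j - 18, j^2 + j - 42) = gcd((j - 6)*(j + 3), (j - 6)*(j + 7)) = j - 6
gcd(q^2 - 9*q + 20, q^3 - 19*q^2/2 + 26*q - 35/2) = q - 5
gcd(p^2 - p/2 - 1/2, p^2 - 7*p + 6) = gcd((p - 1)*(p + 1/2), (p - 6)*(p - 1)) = p - 1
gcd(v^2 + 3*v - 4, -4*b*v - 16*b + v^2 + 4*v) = v + 4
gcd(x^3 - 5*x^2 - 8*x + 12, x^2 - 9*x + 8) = x - 1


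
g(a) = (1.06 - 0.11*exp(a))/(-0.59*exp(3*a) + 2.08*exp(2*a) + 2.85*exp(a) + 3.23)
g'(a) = (1.06 - 0.11*exp(a))*(1.77*exp(3*a) - 4.16*exp(2*a) - 2.85*exp(a))/(-0.59*exp(3*a) + 2.08*exp(2*a) + 2.85*exp(a) + 3.23)^2 - 0.11*exp(a)/(-0.59*exp(3*a) + 2.08*exp(2*a) + 2.85*exp(a) + 3.23)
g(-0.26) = 0.15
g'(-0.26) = -0.11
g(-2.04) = 0.29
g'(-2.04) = -0.04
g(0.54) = 0.08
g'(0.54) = -0.07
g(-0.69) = 0.20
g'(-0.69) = -0.10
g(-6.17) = 0.33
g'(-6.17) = -0.00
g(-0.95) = 0.22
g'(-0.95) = -0.09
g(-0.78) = 0.21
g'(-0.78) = -0.09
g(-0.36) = 0.16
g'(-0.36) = -0.10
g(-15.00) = 0.33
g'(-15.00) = 0.00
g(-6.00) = 0.33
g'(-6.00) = 0.00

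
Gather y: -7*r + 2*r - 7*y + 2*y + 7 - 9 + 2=-5*r - 5*y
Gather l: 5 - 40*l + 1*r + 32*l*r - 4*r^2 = l*(32*r - 40) - 4*r^2 + r + 5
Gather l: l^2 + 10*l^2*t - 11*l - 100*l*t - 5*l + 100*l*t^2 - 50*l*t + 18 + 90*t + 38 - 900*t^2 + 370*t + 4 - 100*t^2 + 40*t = l^2*(10*t + 1) + l*(100*t^2 - 150*t - 16) - 1000*t^2 + 500*t + 60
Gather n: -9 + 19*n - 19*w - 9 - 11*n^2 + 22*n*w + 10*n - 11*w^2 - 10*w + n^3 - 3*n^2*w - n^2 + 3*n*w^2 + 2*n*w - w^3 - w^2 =n^3 + n^2*(-3*w - 12) + n*(3*w^2 + 24*w + 29) - w^3 - 12*w^2 - 29*w - 18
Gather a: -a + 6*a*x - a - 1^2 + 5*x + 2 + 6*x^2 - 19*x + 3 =a*(6*x - 2) + 6*x^2 - 14*x + 4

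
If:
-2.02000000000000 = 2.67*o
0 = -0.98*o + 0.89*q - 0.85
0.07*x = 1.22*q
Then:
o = -0.76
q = 0.12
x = 2.13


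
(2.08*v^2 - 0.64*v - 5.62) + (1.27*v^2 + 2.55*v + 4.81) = 3.35*v^2 + 1.91*v - 0.81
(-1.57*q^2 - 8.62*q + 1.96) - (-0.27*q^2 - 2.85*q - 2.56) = -1.3*q^2 - 5.77*q + 4.52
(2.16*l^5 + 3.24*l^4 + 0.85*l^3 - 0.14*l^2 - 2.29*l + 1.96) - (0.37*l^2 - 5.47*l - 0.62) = 2.16*l^5 + 3.24*l^4 + 0.85*l^3 - 0.51*l^2 + 3.18*l + 2.58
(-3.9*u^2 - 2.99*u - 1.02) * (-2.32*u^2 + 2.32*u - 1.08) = 9.048*u^4 - 2.1112*u^3 - 0.3584*u^2 + 0.8628*u + 1.1016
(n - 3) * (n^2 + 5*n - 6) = n^3 + 2*n^2 - 21*n + 18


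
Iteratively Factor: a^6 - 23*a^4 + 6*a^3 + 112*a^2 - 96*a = (a - 1)*(a^5 + a^4 - 22*a^3 - 16*a^2 + 96*a) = (a - 4)*(a - 1)*(a^4 + 5*a^3 - 2*a^2 - 24*a) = (a - 4)*(a - 1)*(a + 4)*(a^3 + a^2 - 6*a) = (a - 4)*(a - 1)*(a + 3)*(a + 4)*(a^2 - 2*a) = (a - 4)*(a - 2)*(a - 1)*(a + 3)*(a + 4)*(a)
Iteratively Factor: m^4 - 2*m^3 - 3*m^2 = (m + 1)*(m^3 - 3*m^2) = (m - 3)*(m + 1)*(m^2) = m*(m - 3)*(m + 1)*(m)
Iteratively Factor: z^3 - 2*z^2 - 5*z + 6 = (z - 3)*(z^2 + z - 2) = (z - 3)*(z - 1)*(z + 2)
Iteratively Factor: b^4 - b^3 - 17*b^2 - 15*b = (b - 5)*(b^3 + 4*b^2 + 3*b) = (b - 5)*(b + 3)*(b^2 + b) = b*(b - 5)*(b + 3)*(b + 1)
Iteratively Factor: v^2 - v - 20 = (v - 5)*(v + 4)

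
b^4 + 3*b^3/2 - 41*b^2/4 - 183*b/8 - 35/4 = (b - 7/2)*(b + 1/2)*(b + 2)*(b + 5/2)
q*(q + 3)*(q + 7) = q^3 + 10*q^2 + 21*q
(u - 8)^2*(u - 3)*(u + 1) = u^4 - 18*u^3 + 93*u^2 - 80*u - 192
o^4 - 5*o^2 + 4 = (o - 2)*(o - 1)*(o + 1)*(o + 2)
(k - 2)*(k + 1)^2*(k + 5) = k^4 + 5*k^3 - 3*k^2 - 17*k - 10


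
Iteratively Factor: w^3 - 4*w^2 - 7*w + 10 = (w + 2)*(w^2 - 6*w + 5) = (w - 1)*(w + 2)*(w - 5)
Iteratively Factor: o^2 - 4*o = (o)*(o - 4)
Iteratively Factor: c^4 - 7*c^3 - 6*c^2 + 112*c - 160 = (c - 2)*(c^3 - 5*c^2 - 16*c + 80) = (c - 5)*(c - 2)*(c^2 - 16) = (c - 5)*(c - 4)*(c - 2)*(c + 4)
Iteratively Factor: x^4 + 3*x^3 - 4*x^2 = (x)*(x^3 + 3*x^2 - 4*x) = x*(x - 1)*(x^2 + 4*x) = x*(x - 1)*(x + 4)*(x)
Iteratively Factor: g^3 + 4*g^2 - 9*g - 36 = (g + 4)*(g^2 - 9) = (g - 3)*(g + 4)*(g + 3)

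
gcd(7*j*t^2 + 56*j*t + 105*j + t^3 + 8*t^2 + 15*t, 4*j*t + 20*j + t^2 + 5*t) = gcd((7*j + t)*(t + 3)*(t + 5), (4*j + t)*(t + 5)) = t + 5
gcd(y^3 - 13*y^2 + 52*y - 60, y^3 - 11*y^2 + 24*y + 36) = y - 6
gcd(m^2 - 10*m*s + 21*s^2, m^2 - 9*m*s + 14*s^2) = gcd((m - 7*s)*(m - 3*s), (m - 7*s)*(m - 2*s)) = -m + 7*s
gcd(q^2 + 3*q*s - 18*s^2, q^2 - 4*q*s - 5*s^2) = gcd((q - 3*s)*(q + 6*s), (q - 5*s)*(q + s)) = 1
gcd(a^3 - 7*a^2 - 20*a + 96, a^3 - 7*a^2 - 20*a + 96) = a^3 - 7*a^2 - 20*a + 96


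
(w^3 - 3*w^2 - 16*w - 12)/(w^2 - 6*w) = w + 3 + 2/w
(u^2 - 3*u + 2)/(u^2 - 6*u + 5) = (u - 2)/(u - 5)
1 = 1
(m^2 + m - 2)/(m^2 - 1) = (m + 2)/(m + 1)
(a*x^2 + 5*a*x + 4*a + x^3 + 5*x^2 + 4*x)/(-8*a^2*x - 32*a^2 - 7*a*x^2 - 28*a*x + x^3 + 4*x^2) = (x + 1)/(-8*a + x)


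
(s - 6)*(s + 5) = s^2 - s - 30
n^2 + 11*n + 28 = (n + 4)*(n + 7)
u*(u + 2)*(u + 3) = u^3 + 5*u^2 + 6*u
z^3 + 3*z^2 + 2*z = z*(z + 1)*(z + 2)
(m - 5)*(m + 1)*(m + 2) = m^3 - 2*m^2 - 13*m - 10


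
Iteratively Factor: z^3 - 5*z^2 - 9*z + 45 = (z - 5)*(z^2 - 9) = (z - 5)*(z - 3)*(z + 3)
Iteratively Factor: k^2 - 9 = (k - 3)*(k + 3)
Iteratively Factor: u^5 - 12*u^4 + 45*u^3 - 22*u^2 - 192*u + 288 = (u - 4)*(u^4 - 8*u^3 + 13*u^2 + 30*u - 72) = (u - 4)*(u - 3)*(u^3 - 5*u^2 - 2*u + 24) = (u - 4)*(u - 3)*(u + 2)*(u^2 - 7*u + 12) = (u - 4)^2*(u - 3)*(u + 2)*(u - 3)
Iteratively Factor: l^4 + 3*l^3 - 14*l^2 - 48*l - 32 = (l + 1)*(l^3 + 2*l^2 - 16*l - 32) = (l - 4)*(l + 1)*(l^2 + 6*l + 8) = (l - 4)*(l + 1)*(l + 2)*(l + 4)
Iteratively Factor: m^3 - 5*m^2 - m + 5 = (m + 1)*(m^2 - 6*m + 5) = (m - 1)*(m + 1)*(m - 5)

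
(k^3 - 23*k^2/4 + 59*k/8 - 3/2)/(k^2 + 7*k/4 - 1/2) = (k^2 - 11*k/2 + 6)/(k + 2)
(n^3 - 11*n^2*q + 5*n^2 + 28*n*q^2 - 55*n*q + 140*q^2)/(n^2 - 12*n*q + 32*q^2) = (-n^2 + 7*n*q - 5*n + 35*q)/(-n + 8*q)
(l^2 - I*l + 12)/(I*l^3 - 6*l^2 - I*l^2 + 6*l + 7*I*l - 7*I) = (-I*l^2 - l - 12*I)/(l^3 + l^2*(-1 + 6*I) + l*(7 - 6*I) - 7)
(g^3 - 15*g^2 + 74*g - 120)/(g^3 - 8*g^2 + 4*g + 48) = (g - 5)/(g + 2)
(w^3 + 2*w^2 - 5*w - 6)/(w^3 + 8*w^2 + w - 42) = (w + 1)/(w + 7)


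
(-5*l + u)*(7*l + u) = -35*l^2 + 2*l*u + u^2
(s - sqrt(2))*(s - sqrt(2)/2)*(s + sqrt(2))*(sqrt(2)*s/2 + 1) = sqrt(2)*s^4/2 + s^3/2 - 3*sqrt(2)*s^2/2 - s + sqrt(2)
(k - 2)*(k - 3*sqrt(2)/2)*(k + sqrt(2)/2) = k^3 - 2*k^2 - sqrt(2)*k^2 - 3*k/2 + 2*sqrt(2)*k + 3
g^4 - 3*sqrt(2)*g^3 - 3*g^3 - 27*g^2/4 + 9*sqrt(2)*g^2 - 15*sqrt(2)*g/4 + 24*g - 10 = (g - 5/2)*(g - 1/2)*(g - 4*sqrt(2))*(g + sqrt(2))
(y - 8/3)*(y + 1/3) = y^2 - 7*y/3 - 8/9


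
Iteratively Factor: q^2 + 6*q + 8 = (q + 2)*(q + 4)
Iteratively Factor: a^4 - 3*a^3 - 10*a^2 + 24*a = (a - 4)*(a^3 + a^2 - 6*a) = (a - 4)*(a - 2)*(a^2 + 3*a) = (a - 4)*(a - 2)*(a + 3)*(a)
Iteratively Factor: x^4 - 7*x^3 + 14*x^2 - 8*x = (x)*(x^3 - 7*x^2 + 14*x - 8) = x*(x - 1)*(x^2 - 6*x + 8) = x*(x - 2)*(x - 1)*(x - 4)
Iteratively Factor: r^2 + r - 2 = (r + 2)*(r - 1)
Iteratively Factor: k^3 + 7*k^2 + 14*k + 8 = (k + 1)*(k^2 + 6*k + 8) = (k + 1)*(k + 2)*(k + 4)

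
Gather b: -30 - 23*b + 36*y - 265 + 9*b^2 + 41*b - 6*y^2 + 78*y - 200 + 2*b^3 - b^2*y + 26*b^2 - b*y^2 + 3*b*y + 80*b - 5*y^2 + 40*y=2*b^3 + b^2*(35 - y) + b*(-y^2 + 3*y + 98) - 11*y^2 + 154*y - 495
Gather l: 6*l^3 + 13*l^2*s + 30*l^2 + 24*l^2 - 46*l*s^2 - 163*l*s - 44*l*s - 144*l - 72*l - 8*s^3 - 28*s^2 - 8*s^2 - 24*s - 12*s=6*l^3 + l^2*(13*s + 54) + l*(-46*s^2 - 207*s - 216) - 8*s^3 - 36*s^2 - 36*s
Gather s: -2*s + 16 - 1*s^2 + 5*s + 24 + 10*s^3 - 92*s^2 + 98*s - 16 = 10*s^3 - 93*s^2 + 101*s + 24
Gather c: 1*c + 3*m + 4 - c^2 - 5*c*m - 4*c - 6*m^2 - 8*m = -c^2 + c*(-5*m - 3) - 6*m^2 - 5*m + 4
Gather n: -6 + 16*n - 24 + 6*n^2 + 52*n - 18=6*n^2 + 68*n - 48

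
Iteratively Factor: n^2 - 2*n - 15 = (n - 5)*(n + 3)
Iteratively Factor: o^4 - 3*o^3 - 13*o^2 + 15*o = (o - 5)*(o^3 + 2*o^2 - 3*o) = (o - 5)*(o - 1)*(o^2 + 3*o) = (o - 5)*(o - 1)*(o + 3)*(o)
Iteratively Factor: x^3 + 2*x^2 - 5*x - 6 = (x - 2)*(x^2 + 4*x + 3) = (x - 2)*(x + 3)*(x + 1)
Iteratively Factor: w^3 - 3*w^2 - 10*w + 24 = (w + 3)*(w^2 - 6*w + 8) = (w - 2)*(w + 3)*(w - 4)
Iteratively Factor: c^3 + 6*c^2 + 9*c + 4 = (c + 1)*(c^2 + 5*c + 4) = (c + 1)*(c + 4)*(c + 1)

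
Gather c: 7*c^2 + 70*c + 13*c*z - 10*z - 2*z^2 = 7*c^2 + c*(13*z + 70) - 2*z^2 - 10*z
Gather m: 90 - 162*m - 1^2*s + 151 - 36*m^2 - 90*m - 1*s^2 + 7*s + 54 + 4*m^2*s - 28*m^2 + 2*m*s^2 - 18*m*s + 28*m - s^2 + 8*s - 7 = m^2*(4*s - 64) + m*(2*s^2 - 18*s - 224) - 2*s^2 + 14*s + 288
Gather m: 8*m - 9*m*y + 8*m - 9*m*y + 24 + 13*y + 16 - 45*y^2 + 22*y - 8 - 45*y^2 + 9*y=m*(16 - 18*y) - 90*y^2 + 44*y + 32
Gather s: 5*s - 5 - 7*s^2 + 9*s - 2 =-7*s^2 + 14*s - 7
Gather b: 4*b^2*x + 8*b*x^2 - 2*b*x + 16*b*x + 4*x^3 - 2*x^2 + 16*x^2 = 4*b^2*x + b*(8*x^2 + 14*x) + 4*x^3 + 14*x^2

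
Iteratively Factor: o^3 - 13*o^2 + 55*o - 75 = (o - 3)*(o^2 - 10*o + 25) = (o - 5)*(o - 3)*(o - 5)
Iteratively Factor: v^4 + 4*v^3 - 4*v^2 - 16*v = (v - 2)*(v^3 + 6*v^2 + 8*v) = v*(v - 2)*(v^2 + 6*v + 8) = v*(v - 2)*(v + 2)*(v + 4)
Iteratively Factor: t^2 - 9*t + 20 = (t - 5)*(t - 4)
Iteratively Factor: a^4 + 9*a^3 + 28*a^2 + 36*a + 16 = (a + 4)*(a^3 + 5*a^2 + 8*a + 4) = (a + 2)*(a + 4)*(a^2 + 3*a + 2) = (a + 1)*(a + 2)*(a + 4)*(a + 2)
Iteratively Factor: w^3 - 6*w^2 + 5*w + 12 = (w - 4)*(w^2 - 2*w - 3) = (w - 4)*(w - 3)*(w + 1)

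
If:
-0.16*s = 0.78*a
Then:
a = -0.205128205128205*s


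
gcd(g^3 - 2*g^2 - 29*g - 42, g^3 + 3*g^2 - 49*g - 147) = g^2 - 4*g - 21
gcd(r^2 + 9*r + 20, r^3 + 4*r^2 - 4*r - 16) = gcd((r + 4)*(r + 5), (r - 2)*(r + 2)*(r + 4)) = r + 4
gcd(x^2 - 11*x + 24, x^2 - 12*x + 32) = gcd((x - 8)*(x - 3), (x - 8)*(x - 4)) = x - 8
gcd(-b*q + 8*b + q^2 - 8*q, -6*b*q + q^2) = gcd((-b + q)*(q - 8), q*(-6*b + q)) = 1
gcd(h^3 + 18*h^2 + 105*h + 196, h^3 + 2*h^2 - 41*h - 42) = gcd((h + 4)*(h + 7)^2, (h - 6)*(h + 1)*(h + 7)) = h + 7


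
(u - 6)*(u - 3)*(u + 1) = u^3 - 8*u^2 + 9*u + 18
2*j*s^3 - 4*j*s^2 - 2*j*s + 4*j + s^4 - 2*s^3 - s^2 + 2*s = (2*j + s)*(s - 2)*(s - 1)*(s + 1)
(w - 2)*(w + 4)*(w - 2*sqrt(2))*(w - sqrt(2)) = w^4 - 3*sqrt(2)*w^3 + 2*w^3 - 6*sqrt(2)*w^2 - 4*w^2 + 8*w + 24*sqrt(2)*w - 32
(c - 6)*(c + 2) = c^2 - 4*c - 12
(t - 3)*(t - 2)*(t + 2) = t^3 - 3*t^2 - 4*t + 12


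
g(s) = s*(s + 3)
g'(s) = 2*s + 3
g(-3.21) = 0.67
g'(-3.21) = -3.42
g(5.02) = 40.26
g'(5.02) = 13.04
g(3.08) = 18.73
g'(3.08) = 9.16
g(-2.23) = -1.72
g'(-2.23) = -1.46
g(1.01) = 4.05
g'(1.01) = 5.02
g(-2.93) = -0.21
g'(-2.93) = -2.86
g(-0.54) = -1.33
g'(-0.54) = 1.92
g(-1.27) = -2.20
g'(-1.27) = 0.46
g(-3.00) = 0.00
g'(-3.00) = -3.00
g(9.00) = 108.00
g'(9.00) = 21.00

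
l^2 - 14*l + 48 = (l - 8)*(l - 6)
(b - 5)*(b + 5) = b^2 - 25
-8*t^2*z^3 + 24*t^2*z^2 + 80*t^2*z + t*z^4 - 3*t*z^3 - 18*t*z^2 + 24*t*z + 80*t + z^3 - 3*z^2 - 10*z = (-8*t + z)*(z - 5)*(z + 2)*(t*z + 1)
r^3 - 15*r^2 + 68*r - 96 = (r - 8)*(r - 4)*(r - 3)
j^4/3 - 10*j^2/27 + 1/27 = (j/3 + 1/3)*(j - 1)*(j - 1/3)*(j + 1/3)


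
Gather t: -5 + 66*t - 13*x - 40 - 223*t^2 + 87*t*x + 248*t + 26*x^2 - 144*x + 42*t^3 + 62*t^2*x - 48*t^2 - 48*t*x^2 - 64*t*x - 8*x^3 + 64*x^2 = 42*t^3 + t^2*(62*x - 271) + t*(-48*x^2 + 23*x + 314) - 8*x^3 + 90*x^2 - 157*x - 45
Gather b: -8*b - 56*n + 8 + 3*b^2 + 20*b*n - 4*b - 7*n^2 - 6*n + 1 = 3*b^2 + b*(20*n - 12) - 7*n^2 - 62*n + 9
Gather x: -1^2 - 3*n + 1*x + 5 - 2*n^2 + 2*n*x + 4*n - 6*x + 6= -2*n^2 + n + x*(2*n - 5) + 10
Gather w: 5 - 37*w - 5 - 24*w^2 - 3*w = -24*w^2 - 40*w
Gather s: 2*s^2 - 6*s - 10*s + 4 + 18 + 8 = 2*s^2 - 16*s + 30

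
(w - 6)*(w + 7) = w^2 + w - 42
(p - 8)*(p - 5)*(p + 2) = p^3 - 11*p^2 + 14*p + 80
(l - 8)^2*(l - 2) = l^3 - 18*l^2 + 96*l - 128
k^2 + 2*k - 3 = (k - 1)*(k + 3)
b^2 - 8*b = b*(b - 8)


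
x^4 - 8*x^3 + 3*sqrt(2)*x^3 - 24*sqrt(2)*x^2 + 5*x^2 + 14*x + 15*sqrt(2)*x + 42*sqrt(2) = (x - 7)*(x - 2)*(x + 1)*(x + 3*sqrt(2))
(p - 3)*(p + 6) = p^2 + 3*p - 18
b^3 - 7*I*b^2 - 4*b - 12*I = (b - 6*I)*(b - 2*I)*(b + I)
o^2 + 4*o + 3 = (o + 1)*(o + 3)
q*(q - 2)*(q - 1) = q^3 - 3*q^2 + 2*q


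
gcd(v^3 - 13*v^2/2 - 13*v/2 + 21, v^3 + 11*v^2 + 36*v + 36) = v + 2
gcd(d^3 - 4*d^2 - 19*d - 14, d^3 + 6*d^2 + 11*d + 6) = d^2 + 3*d + 2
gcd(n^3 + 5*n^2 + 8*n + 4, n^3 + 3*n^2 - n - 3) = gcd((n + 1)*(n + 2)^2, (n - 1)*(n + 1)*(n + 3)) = n + 1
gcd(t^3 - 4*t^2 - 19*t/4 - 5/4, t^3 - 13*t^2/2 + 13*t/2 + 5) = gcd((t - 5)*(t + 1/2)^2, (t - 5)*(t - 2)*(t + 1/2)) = t^2 - 9*t/2 - 5/2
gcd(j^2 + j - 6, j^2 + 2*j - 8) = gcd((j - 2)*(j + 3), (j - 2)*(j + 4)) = j - 2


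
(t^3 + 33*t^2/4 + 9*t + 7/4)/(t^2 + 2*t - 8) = (4*t^3 + 33*t^2 + 36*t + 7)/(4*(t^2 + 2*t - 8))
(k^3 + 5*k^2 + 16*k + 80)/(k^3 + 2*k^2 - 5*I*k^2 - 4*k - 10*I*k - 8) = (k^2 + k*(5 + 4*I) + 20*I)/(k^2 + k*(2 - I) - 2*I)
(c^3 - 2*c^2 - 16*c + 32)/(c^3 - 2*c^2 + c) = (c^3 - 2*c^2 - 16*c + 32)/(c*(c^2 - 2*c + 1))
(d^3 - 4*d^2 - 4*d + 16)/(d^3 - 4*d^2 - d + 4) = (d^2 - 4)/(d^2 - 1)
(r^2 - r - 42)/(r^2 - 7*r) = (r + 6)/r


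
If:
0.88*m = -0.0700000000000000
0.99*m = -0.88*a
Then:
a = 0.09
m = -0.08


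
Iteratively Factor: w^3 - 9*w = (w + 3)*(w^2 - 3*w) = (w - 3)*(w + 3)*(w)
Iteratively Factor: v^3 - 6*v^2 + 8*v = (v - 4)*(v^2 - 2*v) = (v - 4)*(v - 2)*(v)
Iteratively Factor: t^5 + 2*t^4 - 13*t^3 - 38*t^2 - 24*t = (t + 3)*(t^4 - t^3 - 10*t^2 - 8*t) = t*(t + 3)*(t^3 - t^2 - 10*t - 8) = t*(t - 4)*(t + 3)*(t^2 + 3*t + 2) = t*(t - 4)*(t + 1)*(t + 3)*(t + 2)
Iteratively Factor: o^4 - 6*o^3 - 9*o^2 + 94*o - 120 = (o + 4)*(o^3 - 10*o^2 + 31*o - 30) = (o - 3)*(o + 4)*(o^2 - 7*o + 10) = (o - 3)*(o - 2)*(o + 4)*(o - 5)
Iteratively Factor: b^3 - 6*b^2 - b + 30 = (b - 3)*(b^2 - 3*b - 10) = (b - 3)*(b + 2)*(b - 5)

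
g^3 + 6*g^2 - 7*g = g*(g - 1)*(g + 7)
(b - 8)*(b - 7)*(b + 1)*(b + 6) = b^4 - 8*b^3 - 43*b^2 + 302*b + 336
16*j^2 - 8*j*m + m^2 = (-4*j + m)^2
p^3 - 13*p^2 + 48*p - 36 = (p - 6)^2*(p - 1)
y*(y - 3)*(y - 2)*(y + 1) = y^4 - 4*y^3 + y^2 + 6*y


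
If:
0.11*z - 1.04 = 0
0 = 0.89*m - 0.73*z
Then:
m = 7.75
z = 9.45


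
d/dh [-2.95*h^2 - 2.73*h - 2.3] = -5.9*h - 2.73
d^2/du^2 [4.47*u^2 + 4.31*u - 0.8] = 8.94000000000000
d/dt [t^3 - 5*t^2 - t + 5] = 3*t^2 - 10*t - 1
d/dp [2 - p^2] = -2*p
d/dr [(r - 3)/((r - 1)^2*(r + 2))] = (-2*r^2 + 7*r + 7)/(r^5 + r^4 - 5*r^3 - r^2 + 8*r - 4)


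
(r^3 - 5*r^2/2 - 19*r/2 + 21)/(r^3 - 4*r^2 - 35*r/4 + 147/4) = 2*(r - 2)/(2*r - 7)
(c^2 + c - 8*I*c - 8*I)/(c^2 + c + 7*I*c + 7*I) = (c - 8*I)/(c + 7*I)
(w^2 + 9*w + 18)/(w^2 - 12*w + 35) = (w^2 + 9*w + 18)/(w^2 - 12*w + 35)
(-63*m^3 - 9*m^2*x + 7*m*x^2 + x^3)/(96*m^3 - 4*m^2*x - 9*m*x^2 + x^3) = (-21*m^2 + 4*m*x + x^2)/(32*m^2 - 12*m*x + x^2)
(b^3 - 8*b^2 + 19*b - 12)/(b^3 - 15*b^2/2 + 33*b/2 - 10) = 2*(b - 3)/(2*b - 5)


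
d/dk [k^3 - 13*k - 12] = 3*k^2 - 13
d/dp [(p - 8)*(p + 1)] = 2*p - 7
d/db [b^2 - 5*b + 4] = 2*b - 5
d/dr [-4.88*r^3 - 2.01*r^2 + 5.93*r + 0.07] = -14.64*r^2 - 4.02*r + 5.93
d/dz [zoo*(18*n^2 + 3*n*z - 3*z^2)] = zoo*(n + z)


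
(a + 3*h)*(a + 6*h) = a^2 + 9*a*h + 18*h^2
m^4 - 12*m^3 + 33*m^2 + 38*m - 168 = (m - 7)*(m - 4)*(m - 3)*(m + 2)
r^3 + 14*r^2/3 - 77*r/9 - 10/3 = (r - 5/3)*(r + 1/3)*(r + 6)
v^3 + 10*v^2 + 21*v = v*(v + 3)*(v + 7)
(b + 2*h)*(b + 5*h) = b^2 + 7*b*h + 10*h^2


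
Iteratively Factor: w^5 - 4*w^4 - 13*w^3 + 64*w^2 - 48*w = (w - 4)*(w^4 - 13*w^2 + 12*w) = (w - 4)*(w + 4)*(w^3 - 4*w^2 + 3*w) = w*(w - 4)*(w + 4)*(w^2 - 4*w + 3) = w*(w - 4)*(w - 1)*(w + 4)*(w - 3)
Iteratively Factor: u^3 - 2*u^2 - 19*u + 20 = (u + 4)*(u^2 - 6*u + 5) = (u - 1)*(u + 4)*(u - 5)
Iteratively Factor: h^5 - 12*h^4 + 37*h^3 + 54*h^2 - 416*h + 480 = (h - 5)*(h^4 - 7*h^3 + 2*h^2 + 64*h - 96) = (h - 5)*(h - 4)*(h^3 - 3*h^2 - 10*h + 24) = (h - 5)*(h - 4)*(h + 3)*(h^2 - 6*h + 8) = (h - 5)*(h - 4)*(h - 2)*(h + 3)*(h - 4)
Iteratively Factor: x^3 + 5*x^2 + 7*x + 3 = (x + 1)*(x^2 + 4*x + 3) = (x + 1)*(x + 3)*(x + 1)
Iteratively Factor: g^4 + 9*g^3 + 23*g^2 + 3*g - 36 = (g - 1)*(g^3 + 10*g^2 + 33*g + 36) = (g - 1)*(g + 4)*(g^2 + 6*g + 9) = (g - 1)*(g + 3)*(g + 4)*(g + 3)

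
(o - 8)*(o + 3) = o^2 - 5*o - 24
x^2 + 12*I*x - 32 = (x + 4*I)*(x + 8*I)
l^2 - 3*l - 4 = (l - 4)*(l + 1)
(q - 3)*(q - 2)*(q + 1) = q^3 - 4*q^2 + q + 6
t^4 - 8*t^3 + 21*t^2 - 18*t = t*(t - 3)^2*(t - 2)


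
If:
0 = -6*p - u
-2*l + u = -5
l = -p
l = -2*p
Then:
No Solution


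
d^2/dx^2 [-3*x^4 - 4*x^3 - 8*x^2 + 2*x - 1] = -36*x^2 - 24*x - 16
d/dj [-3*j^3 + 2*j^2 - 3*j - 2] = -9*j^2 + 4*j - 3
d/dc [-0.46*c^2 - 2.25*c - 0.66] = -0.92*c - 2.25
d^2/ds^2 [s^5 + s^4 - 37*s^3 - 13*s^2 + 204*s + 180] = 20*s^3 + 12*s^2 - 222*s - 26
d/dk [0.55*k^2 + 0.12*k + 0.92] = 1.1*k + 0.12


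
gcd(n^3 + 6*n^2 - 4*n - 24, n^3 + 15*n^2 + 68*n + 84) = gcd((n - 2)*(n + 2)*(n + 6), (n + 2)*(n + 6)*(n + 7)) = n^2 + 8*n + 12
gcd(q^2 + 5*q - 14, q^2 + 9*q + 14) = q + 7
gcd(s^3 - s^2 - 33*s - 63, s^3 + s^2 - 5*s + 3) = s + 3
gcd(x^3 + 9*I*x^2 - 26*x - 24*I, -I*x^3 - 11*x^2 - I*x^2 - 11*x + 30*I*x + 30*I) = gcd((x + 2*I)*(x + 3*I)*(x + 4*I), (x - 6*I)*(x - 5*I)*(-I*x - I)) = 1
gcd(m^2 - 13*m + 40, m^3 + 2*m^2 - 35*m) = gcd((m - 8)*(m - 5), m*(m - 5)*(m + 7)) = m - 5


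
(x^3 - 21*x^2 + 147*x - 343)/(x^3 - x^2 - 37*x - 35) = (x^2 - 14*x + 49)/(x^2 + 6*x + 5)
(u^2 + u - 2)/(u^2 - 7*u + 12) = (u^2 + u - 2)/(u^2 - 7*u + 12)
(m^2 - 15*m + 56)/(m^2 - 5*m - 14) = (m - 8)/(m + 2)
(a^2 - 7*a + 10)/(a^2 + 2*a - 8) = (a - 5)/(a + 4)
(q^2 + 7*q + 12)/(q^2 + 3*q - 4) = (q + 3)/(q - 1)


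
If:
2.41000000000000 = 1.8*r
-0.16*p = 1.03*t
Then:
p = -6.4375*t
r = 1.34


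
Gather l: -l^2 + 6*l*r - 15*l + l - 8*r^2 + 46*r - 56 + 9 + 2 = -l^2 + l*(6*r - 14) - 8*r^2 + 46*r - 45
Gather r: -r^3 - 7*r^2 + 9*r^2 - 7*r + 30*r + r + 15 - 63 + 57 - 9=-r^3 + 2*r^2 + 24*r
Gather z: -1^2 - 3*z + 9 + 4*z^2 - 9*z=4*z^2 - 12*z + 8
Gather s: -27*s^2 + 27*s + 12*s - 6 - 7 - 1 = -27*s^2 + 39*s - 14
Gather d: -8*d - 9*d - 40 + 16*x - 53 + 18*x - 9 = -17*d + 34*x - 102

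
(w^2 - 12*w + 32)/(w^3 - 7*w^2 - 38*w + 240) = (w - 4)/(w^2 + w - 30)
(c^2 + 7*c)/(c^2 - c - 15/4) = 4*c*(c + 7)/(4*c^2 - 4*c - 15)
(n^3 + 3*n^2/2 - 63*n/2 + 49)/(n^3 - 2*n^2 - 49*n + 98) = (n - 7/2)/(n - 7)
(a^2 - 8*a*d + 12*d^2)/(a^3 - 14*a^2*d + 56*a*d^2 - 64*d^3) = (a - 6*d)/(a^2 - 12*a*d + 32*d^2)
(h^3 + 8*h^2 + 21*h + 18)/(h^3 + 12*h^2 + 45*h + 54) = (h + 2)/(h + 6)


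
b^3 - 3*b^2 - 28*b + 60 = (b - 6)*(b - 2)*(b + 5)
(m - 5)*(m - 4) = m^2 - 9*m + 20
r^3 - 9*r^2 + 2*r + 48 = (r - 8)*(r - 3)*(r + 2)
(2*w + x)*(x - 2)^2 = 2*w*x^2 - 8*w*x + 8*w + x^3 - 4*x^2 + 4*x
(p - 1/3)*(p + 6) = p^2 + 17*p/3 - 2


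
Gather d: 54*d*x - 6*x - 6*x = 54*d*x - 12*x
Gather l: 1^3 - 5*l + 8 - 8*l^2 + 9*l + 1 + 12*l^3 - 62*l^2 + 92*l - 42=12*l^3 - 70*l^2 + 96*l - 32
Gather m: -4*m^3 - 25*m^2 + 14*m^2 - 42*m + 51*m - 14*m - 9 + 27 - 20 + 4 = -4*m^3 - 11*m^2 - 5*m + 2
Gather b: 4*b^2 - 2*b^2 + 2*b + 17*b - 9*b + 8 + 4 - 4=2*b^2 + 10*b + 8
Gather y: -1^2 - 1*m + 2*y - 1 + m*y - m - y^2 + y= -2*m - y^2 + y*(m + 3) - 2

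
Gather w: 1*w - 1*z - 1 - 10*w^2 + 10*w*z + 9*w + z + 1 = -10*w^2 + w*(10*z + 10)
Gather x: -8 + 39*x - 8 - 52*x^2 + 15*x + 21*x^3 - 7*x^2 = 21*x^3 - 59*x^2 + 54*x - 16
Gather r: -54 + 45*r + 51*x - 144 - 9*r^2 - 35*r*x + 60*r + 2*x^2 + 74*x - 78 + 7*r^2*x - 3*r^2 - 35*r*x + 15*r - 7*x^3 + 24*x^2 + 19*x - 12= r^2*(7*x - 12) + r*(120 - 70*x) - 7*x^3 + 26*x^2 + 144*x - 288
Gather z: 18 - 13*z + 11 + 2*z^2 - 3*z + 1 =2*z^2 - 16*z + 30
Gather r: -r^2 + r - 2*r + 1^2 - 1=-r^2 - r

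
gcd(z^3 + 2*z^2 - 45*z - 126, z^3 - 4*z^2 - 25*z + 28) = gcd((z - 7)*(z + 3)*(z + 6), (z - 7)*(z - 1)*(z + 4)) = z - 7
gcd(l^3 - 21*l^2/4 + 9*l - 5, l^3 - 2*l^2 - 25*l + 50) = l - 2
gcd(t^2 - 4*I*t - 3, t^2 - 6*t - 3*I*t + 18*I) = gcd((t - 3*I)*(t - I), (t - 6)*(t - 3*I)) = t - 3*I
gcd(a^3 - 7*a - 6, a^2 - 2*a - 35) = 1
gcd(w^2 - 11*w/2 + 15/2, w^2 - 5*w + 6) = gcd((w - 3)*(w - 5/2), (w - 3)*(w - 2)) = w - 3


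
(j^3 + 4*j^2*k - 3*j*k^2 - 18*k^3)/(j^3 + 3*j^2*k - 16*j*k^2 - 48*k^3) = (j^2 + j*k - 6*k^2)/(j^2 - 16*k^2)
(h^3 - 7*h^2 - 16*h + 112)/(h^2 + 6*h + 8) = (h^2 - 11*h + 28)/(h + 2)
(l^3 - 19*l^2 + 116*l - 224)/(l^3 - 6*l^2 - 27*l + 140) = (l - 8)/(l + 5)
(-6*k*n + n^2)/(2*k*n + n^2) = (-6*k + n)/(2*k + n)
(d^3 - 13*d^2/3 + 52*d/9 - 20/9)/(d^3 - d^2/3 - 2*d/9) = (3*d^2 - 11*d + 10)/(d*(3*d + 1))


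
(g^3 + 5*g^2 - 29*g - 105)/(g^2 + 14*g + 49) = (g^2 - 2*g - 15)/(g + 7)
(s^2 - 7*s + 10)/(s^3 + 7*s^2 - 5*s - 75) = (s^2 - 7*s + 10)/(s^3 + 7*s^2 - 5*s - 75)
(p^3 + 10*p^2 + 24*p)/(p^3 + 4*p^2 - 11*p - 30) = p*(p^2 + 10*p + 24)/(p^3 + 4*p^2 - 11*p - 30)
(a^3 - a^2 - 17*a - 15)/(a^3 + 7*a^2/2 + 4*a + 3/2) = 2*(a^2 - 2*a - 15)/(2*a^2 + 5*a + 3)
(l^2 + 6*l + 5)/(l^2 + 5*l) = (l + 1)/l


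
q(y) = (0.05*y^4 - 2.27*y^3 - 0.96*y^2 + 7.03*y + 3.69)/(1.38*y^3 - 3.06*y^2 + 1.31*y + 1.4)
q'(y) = (-4.14*y^2 + 6.12*y - 1.31)*(0.05*y^4 - 2.27*y^3 - 0.96*y^2 + 7.03*y + 3.69)/(1.38*y^3 - 3.06*y^2 + 1.31*y + 1.4)^2 + (0.2*y^3 - 6.81*y^2 - 1.92*y + 7.03)/(1.38*y^3 - 3.06*y^2 + 1.31*y + 1.4)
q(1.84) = -0.09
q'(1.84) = -8.76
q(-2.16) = -0.27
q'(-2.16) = 0.46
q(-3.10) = -0.61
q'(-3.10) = 0.29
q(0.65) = 5.41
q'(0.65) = 5.93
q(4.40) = -2.42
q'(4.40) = 0.24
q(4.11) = -2.49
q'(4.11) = 0.25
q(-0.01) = 2.61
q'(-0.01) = 2.50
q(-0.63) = 0.55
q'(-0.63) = -1.75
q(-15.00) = -1.84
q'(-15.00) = 0.05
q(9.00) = -1.73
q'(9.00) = 0.09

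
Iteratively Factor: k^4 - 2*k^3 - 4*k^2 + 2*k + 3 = (k + 1)*(k^3 - 3*k^2 - k + 3) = (k - 3)*(k + 1)*(k^2 - 1) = (k - 3)*(k - 1)*(k + 1)*(k + 1)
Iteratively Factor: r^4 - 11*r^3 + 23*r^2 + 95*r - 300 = (r - 4)*(r^3 - 7*r^2 - 5*r + 75) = (r - 5)*(r - 4)*(r^2 - 2*r - 15) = (r - 5)^2*(r - 4)*(r + 3)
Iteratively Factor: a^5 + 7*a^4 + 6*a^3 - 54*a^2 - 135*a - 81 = (a + 3)*(a^4 + 4*a^3 - 6*a^2 - 36*a - 27) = (a + 3)^2*(a^3 + a^2 - 9*a - 9) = (a + 3)^3*(a^2 - 2*a - 3) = (a + 1)*(a + 3)^3*(a - 3)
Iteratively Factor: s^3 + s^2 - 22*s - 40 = (s + 2)*(s^2 - s - 20) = (s - 5)*(s + 2)*(s + 4)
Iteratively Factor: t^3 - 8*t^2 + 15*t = (t - 3)*(t^2 - 5*t) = t*(t - 3)*(t - 5)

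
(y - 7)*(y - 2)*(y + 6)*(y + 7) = y^4 + 4*y^3 - 61*y^2 - 196*y + 588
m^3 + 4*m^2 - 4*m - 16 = (m - 2)*(m + 2)*(m + 4)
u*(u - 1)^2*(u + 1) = u^4 - u^3 - u^2 + u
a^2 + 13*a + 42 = (a + 6)*(a + 7)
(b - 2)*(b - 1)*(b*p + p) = b^3*p - 2*b^2*p - b*p + 2*p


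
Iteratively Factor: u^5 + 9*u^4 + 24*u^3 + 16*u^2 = (u + 4)*(u^4 + 5*u^3 + 4*u^2) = u*(u + 4)*(u^3 + 5*u^2 + 4*u) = u*(u + 1)*(u + 4)*(u^2 + 4*u) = u^2*(u + 1)*(u + 4)*(u + 4)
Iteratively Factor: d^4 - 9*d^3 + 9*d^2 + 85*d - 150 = (d - 5)*(d^3 - 4*d^2 - 11*d + 30) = (d - 5)*(d + 3)*(d^2 - 7*d + 10) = (d - 5)^2*(d + 3)*(d - 2)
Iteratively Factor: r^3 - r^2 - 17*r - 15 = (r - 5)*(r^2 + 4*r + 3) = (r - 5)*(r + 3)*(r + 1)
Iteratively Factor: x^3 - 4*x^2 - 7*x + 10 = (x + 2)*(x^2 - 6*x + 5) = (x - 1)*(x + 2)*(x - 5)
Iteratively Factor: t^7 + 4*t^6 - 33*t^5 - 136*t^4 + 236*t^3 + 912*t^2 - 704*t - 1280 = (t + 1)*(t^6 + 3*t^5 - 36*t^4 - 100*t^3 + 336*t^2 + 576*t - 1280) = (t - 5)*(t + 1)*(t^5 + 8*t^4 + 4*t^3 - 80*t^2 - 64*t + 256) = (t - 5)*(t - 2)*(t + 1)*(t^4 + 10*t^3 + 24*t^2 - 32*t - 128) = (t - 5)*(t - 2)*(t + 1)*(t + 4)*(t^3 + 6*t^2 - 32) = (t - 5)*(t - 2)*(t + 1)*(t + 4)^2*(t^2 + 2*t - 8) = (t - 5)*(t - 2)*(t + 1)*(t + 4)^3*(t - 2)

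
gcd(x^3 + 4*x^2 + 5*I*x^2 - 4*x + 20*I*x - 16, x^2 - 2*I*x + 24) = x + 4*I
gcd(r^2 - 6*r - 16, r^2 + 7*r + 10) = r + 2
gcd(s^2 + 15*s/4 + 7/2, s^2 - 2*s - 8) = s + 2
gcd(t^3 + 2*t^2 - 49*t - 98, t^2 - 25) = 1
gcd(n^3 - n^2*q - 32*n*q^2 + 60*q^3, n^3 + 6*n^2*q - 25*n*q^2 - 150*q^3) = -n^2 - n*q + 30*q^2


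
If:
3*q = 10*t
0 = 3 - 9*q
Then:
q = 1/3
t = 1/10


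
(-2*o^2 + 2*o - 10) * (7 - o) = 2*o^3 - 16*o^2 + 24*o - 70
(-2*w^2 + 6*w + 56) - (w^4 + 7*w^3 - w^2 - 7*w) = -w^4 - 7*w^3 - w^2 + 13*w + 56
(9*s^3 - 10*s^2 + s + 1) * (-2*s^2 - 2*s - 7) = -18*s^5 + 2*s^4 - 45*s^3 + 66*s^2 - 9*s - 7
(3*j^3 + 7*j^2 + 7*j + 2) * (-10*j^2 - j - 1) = -30*j^5 - 73*j^4 - 80*j^3 - 34*j^2 - 9*j - 2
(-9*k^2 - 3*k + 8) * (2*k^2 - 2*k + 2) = -18*k^4 + 12*k^3 + 4*k^2 - 22*k + 16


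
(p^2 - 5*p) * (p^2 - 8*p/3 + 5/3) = p^4 - 23*p^3/3 + 15*p^2 - 25*p/3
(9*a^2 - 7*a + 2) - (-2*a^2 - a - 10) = 11*a^2 - 6*a + 12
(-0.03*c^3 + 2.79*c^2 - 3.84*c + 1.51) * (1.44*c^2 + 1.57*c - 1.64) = -0.0432*c^5 + 3.9705*c^4 - 1.1001*c^3 - 8.43*c^2 + 8.6683*c - 2.4764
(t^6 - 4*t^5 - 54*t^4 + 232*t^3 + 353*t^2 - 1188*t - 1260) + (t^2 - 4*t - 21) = t^6 - 4*t^5 - 54*t^4 + 232*t^3 + 354*t^2 - 1192*t - 1281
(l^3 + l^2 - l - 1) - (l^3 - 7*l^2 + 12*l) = 8*l^2 - 13*l - 1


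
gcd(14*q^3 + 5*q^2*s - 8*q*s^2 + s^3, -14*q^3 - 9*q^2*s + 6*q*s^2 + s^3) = 2*q^2 + q*s - s^2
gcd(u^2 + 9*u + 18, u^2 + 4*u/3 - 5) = u + 3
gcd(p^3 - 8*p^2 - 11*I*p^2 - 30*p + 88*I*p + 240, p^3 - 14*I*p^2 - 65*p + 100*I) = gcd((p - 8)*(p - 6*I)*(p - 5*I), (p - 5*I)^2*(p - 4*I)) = p - 5*I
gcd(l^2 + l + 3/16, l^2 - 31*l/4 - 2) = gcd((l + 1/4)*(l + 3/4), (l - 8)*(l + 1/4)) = l + 1/4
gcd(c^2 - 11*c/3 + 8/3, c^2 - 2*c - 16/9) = c - 8/3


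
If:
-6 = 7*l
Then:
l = -6/7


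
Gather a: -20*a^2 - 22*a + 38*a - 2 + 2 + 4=-20*a^2 + 16*a + 4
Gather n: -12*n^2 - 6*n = -12*n^2 - 6*n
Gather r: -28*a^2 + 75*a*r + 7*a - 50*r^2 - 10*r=-28*a^2 + 7*a - 50*r^2 + r*(75*a - 10)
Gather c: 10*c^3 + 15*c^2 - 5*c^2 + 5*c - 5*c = 10*c^3 + 10*c^2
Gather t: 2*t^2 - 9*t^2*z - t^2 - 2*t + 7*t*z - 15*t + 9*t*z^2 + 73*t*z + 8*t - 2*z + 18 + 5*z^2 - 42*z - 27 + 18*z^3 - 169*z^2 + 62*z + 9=t^2*(1 - 9*z) + t*(9*z^2 + 80*z - 9) + 18*z^3 - 164*z^2 + 18*z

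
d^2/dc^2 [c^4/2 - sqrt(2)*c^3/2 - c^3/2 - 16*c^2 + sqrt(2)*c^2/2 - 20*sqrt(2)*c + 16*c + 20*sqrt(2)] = 6*c^2 - 3*sqrt(2)*c - 3*c - 32 + sqrt(2)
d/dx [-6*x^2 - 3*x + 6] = -12*x - 3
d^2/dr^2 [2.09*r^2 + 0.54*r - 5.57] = 4.18000000000000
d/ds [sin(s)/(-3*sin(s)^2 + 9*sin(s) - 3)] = -cos(s)^3/(3*(sin(s)^2 - 3*sin(s) + 1)^2)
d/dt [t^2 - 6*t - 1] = 2*t - 6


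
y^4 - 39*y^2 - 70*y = y*(y - 7)*(y + 2)*(y + 5)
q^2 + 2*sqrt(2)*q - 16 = (q - 2*sqrt(2))*(q + 4*sqrt(2))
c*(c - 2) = c^2 - 2*c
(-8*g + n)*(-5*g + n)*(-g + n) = -40*g^3 + 53*g^2*n - 14*g*n^2 + n^3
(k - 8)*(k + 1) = k^2 - 7*k - 8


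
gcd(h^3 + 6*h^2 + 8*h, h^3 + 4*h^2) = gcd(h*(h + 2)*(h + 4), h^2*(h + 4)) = h^2 + 4*h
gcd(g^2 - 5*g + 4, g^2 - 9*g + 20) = g - 4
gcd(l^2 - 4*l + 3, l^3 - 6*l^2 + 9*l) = l - 3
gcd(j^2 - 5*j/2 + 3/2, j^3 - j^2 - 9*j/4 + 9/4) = j^2 - 5*j/2 + 3/2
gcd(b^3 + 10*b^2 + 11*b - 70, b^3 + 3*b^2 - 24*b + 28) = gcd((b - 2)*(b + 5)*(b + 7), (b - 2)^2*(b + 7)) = b^2 + 5*b - 14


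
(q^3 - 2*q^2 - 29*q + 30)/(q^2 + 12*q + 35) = (q^2 - 7*q + 6)/(q + 7)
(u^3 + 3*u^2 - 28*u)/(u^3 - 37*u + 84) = u/(u - 3)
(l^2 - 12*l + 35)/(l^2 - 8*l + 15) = (l - 7)/(l - 3)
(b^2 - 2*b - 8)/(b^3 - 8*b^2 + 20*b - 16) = (b + 2)/(b^2 - 4*b + 4)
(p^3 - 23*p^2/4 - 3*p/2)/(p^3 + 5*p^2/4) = (4*p^2 - 23*p - 6)/(p*(4*p + 5))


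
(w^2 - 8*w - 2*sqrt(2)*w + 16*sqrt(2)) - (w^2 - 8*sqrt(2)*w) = -8*w + 6*sqrt(2)*w + 16*sqrt(2)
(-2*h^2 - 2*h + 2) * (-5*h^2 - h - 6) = 10*h^4 + 12*h^3 + 4*h^2 + 10*h - 12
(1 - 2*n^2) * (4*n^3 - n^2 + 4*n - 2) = -8*n^5 + 2*n^4 - 4*n^3 + 3*n^2 + 4*n - 2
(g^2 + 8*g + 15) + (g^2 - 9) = 2*g^2 + 8*g + 6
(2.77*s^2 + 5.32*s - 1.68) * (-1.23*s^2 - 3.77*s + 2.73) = -3.4071*s^4 - 16.9865*s^3 - 10.4279*s^2 + 20.8572*s - 4.5864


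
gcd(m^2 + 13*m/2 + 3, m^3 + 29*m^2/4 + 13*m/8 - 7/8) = m + 1/2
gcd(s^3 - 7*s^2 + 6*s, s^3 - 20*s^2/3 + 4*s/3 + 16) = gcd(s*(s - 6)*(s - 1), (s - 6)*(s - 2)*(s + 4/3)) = s - 6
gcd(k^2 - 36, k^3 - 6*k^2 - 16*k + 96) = k - 6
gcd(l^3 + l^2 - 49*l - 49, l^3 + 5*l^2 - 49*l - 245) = l^2 - 49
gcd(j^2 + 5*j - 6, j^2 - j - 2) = 1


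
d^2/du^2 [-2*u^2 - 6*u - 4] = -4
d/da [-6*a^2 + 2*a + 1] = 2 - 12*a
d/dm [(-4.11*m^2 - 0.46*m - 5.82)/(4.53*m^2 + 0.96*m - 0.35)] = (-1.8618*m^2 + 55.6062*m + 5.7482)/(20.5209*m^4 + 8.6976*m^3 - 2.2494*m^2 - 0.672*m + 0.1225)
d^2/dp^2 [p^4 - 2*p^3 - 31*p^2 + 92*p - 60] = 12*p^2 - 12*p - 62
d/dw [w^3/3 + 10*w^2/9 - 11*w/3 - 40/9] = w^2 + 20*w/9 - 11/3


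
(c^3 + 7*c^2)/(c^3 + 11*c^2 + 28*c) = c/(c + 4)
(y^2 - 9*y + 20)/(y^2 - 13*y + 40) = (y - 4)/(y - 8)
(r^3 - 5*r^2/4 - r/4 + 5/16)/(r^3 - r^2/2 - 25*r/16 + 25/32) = 2*(2*r + 1)/(4*r + 5)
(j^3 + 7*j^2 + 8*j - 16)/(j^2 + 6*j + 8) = (j^2 + 3*j - 4)/(j + 2)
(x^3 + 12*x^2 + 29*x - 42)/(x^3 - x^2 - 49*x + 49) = (x + 6)/(x - 7)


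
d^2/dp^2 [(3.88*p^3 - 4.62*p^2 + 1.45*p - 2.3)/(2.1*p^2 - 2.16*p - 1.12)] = (-5.6843418860808e-14*p^4 + 25.332936*p^3 - 69.736464*p^2 + 112.261632*p - 50.887296)/(9.261*p^6 - 28.5768*p^5 + 14.57568*p^4 + 20.404224*p^3 - 7.773696*p^2 - 8.128512*p - 1.404928)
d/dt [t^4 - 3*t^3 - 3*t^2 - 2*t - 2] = 4*t^3 - 9*t^2 - 6*t - 2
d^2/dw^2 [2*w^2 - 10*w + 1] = 4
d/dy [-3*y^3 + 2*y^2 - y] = -9*y^2 + 4*y - 1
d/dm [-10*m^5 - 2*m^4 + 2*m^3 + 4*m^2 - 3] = 2*m*(-25*m^3 - 4*m^2 + 3*m + 4)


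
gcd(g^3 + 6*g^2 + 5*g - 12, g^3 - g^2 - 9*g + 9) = g^2 + 2*g - 3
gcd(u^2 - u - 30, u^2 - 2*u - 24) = u - 6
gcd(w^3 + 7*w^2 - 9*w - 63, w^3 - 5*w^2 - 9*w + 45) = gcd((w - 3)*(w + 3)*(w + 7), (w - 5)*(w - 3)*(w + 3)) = w^2 - 9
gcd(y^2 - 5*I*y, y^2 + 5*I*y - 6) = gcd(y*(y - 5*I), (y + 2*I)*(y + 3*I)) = 1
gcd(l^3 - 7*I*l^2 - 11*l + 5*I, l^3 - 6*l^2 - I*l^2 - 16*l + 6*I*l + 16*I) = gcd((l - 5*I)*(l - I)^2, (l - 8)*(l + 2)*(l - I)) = l - I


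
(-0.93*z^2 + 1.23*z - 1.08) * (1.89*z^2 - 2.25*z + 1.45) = -1.7577*z^4 + 4.4172*z^3 - 6.1572*z^2 + 4.2135*z - 1.566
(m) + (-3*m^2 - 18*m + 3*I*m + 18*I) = -3*m^2 - 17*m + 3*I*m + 18*I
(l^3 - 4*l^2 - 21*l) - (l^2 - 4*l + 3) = l^3 - 5*l^2 - 17*l - 3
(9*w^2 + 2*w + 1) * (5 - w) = -9*w^3 + 43*w^2 + 9*w + 5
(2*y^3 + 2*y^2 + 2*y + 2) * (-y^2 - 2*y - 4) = -2*y^5 - 6*y^4 - 14*y^3 - 14*y^2 - 12*y - 8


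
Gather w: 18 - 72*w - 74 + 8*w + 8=-64*w - 48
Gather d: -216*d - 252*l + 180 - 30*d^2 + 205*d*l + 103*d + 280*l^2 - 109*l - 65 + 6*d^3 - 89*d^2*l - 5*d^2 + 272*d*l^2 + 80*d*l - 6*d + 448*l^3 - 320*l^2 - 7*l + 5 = 6*d^3 + d^2*(-89*l - 35) + d*(272*l^2 + 285*l - 119) + 448*l^3 - 40*l^2 - 368*l + 120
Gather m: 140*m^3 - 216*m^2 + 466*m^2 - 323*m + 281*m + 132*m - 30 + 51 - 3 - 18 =140*m^3 + 250*m^2 + 90*m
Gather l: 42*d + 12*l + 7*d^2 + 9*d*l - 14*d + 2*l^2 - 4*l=7*d^2 + 28*d + 2*l^2 + l*(9*d + 8)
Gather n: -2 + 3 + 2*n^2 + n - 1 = 2*n^2 + n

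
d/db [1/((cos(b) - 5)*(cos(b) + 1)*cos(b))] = (3*sin(b) - 5*sin(b)/cos(b)^2 - 8*tan(b))/((cos(b) - 5)^2*(cos(b) + 1)^2)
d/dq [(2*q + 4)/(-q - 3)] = -2/(q + 3)^2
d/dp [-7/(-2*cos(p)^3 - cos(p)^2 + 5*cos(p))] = 7*(6*cos(p)^2 + 2*cos(p) - 5)*sin(p)/((cos(p) + cos(2*p) - 4)^2*cos(p)^2)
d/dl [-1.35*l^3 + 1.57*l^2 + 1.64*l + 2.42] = -4.05*l^2 + 3.14*l + 1.64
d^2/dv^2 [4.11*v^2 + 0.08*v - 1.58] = 8.22000000000000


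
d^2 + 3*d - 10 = (d - 2)*(d + 5)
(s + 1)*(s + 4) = s^2 + 5*s + 4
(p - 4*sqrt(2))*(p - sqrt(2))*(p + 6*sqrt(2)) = p^3 + sqrt(2)*p^2 - 52*p + 48*sqrt(2)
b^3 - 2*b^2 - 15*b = b*(b - 5)*(b + 3)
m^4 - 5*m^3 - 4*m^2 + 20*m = m*(m - 5)*(m - 2)*(m + 2)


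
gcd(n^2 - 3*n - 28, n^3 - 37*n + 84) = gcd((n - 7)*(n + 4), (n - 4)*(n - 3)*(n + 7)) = 1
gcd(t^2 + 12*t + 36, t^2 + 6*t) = t + 6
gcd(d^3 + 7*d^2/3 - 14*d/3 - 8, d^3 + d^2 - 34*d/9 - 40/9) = d^2 - 2*d/3 - 8/3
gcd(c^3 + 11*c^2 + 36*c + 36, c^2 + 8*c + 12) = c^2 + 8*c + 12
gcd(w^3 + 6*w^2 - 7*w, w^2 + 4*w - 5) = w - 1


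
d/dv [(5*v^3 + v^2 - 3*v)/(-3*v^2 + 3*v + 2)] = (-15*v^4 + 30*v^3 + 24*v^2 + 4*v - 6)/(9*v^4 - 18*v^3 - 3*v^2 + 12*v + 4)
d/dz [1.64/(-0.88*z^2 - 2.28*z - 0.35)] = (2.8864*z + 3.7392)/(0.88*z^2 + 2.28*z + 0.35)^2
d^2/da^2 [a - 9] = 0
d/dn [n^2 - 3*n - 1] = 2*n - 3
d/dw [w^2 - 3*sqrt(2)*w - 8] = 2*w - 3*sqrt(2)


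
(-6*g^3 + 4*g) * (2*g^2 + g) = -12*g^5 - 6*g^4 + 8*g^3 + 4*g^2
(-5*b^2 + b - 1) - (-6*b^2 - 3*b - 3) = b^2 + 4*b + 2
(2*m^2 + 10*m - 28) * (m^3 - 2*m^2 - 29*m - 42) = 2*m^5 + 6*m^4 - 106*m^3 - 318*m^2 + 392*m + 1176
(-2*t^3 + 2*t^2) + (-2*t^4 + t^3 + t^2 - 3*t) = -2*t^4 - t^3 + 3*t^2 - 3*t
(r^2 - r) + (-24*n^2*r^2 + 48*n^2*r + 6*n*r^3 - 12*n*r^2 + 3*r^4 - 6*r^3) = -24*n^2*r^2 + 48*n^2*r + 6*n*r^3 - 12*n*r^2 + 3*r^4 - 6*r^3 + r^2 - r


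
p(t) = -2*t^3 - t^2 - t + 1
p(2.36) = -33.22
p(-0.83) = 2.28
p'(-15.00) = -1321.00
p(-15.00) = 6541.00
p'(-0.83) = -3.47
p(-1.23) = 4.44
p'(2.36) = -39.14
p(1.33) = -6.80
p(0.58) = -0.31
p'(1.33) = -14.27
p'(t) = -6*t^2 - 2*t - 1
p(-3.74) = 95.38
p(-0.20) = 1.18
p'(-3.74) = -77.45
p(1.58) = -10.97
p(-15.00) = 6541.00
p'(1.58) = -19.14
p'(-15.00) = -1321.00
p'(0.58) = -4.18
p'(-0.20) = -0.84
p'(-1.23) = -7.62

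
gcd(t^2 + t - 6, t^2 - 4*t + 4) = t - 2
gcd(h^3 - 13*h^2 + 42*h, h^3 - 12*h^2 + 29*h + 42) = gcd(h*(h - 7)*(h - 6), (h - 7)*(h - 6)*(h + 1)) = h^2 - 13*h + 42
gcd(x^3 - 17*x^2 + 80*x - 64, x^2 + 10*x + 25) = 1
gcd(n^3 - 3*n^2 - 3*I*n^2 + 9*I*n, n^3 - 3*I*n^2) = n^2 - 3*I*n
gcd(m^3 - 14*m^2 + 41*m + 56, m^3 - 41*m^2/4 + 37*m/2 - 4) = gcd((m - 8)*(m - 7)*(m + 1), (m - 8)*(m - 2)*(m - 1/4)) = m - 8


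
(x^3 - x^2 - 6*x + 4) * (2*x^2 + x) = 2*x^5 - x^4 - 13*x^3 + 2*x^2 + 4*x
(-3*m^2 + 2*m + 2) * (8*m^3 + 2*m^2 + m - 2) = -24*m^5 + 10*m^4 + 17*m^3 + 12*m^2 - 2*m - 4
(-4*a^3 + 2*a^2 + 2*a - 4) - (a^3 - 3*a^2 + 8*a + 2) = -5*a^3 + 5*a^2 - 6*a - 6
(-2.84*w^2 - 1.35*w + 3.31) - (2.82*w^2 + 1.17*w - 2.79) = -5.66*w^2 - 2.52*w + 6.1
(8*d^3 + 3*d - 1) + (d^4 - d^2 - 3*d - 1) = d^4 + 8*d^3 - d^2 - 2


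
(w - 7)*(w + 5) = w^2 - 2*w - 35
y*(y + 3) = y^2 + 3*y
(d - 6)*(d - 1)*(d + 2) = d^3 - 5*d^2 - 8*d + 12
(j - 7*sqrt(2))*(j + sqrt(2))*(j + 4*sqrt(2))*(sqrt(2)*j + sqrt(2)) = sqrt(2)*j^4 - 4*j^3 + sqrt(2)*j^3 - 62*sqrt(2)*j^2 - 4*j^2 - 112*j - 62*sqrt(2)*j - 112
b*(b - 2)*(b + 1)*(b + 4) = b^4 + 3*b^3 - 6*b^2 - 8*b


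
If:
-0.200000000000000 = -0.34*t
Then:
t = 0.59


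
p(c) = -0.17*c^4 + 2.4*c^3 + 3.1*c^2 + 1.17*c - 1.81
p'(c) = -0.68*c^3 + 7.2*c^2 + 6.2*c + 1.17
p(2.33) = 43.09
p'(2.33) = 46.10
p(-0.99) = -2.42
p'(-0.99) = 2.75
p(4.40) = 204.08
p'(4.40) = 109.92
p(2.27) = 40.38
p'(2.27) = 44.39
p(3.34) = 104.95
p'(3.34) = 76.86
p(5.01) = 276.56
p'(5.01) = 127.44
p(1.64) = 17.80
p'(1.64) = 27.70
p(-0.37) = -1.94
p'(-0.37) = -0.10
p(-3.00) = -55.99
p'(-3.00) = 65.73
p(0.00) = -1.81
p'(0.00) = 1.17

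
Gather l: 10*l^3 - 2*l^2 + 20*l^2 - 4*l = 10*l^3 + 18*l^2 - 4*l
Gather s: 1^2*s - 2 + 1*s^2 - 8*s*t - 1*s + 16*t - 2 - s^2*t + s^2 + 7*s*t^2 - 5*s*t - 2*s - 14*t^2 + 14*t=s^2*(2 - t) + s*(7*t^2 - 13*t - 2) - 14*t^2 + 30*t - 4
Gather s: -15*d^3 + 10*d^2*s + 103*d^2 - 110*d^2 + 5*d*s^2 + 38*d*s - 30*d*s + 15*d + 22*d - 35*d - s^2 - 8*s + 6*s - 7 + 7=-15*d^3 - 7*d^2 + 2*d + s^2*(5*d - 1) + s*(10*d^2 + 8*d - 2)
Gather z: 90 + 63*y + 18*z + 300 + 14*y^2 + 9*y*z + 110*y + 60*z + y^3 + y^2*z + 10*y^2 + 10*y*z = y^3 + 24*y^2 + 173*y + z*(y^2 + 19*y + 78) + 390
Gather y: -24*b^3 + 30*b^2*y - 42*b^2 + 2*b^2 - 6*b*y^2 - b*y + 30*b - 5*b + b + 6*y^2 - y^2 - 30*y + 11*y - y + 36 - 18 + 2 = -24*b^3 - 40*b^2 + 26*b + y^2*(5 - 6*b) + y*(30*b^2 - b - 20) + 20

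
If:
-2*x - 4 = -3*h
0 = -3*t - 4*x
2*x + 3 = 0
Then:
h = 1/3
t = 2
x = -3/2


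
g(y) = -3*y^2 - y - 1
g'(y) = -6*y - 1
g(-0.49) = -1.23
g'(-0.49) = 1.94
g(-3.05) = -25.86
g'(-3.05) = 17.30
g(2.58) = -23.55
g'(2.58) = -16.48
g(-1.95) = -10.46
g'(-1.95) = 10.70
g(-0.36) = -1.03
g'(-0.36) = 1.16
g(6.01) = -115.37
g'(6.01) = -37.06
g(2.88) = -28.76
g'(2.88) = -18.28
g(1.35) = -7.82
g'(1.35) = -9.10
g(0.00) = -1.00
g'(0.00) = -1.00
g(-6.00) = -103.00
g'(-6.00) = 35.00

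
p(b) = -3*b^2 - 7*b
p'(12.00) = -79.00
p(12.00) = -516.00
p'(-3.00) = 11.00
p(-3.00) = -6.00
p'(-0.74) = -2.56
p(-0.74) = 3.54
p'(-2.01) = 5.06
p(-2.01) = 1.95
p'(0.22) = -8.32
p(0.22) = -1.69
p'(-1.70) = 3.20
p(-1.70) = 3.23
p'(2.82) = -23.92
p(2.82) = -43.60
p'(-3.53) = 14.18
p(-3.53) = -12.67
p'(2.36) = -21.16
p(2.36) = -33.23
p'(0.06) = -7.36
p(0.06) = -0.43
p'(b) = -6*b - 7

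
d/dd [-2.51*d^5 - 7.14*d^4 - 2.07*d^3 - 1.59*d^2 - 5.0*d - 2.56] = -12.55*d^4 - 28.56*d^3 - 6.21*d^2 - 3.18*d - 5.0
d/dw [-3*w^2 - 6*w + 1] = -6*w - 6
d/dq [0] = 0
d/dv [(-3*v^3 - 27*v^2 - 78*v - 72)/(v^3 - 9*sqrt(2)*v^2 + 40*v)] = 3*(-v*(v^2 - 9*sqrt(2)*v + 40)*(3*v^2 + 18*v + 26) + (3*v^2 - 18*sqrt(2)*v + 40)*(v^3 + 9*v^2 + 26*v + 24))/(v^2*(v^2 - 9*sqrt(2)*v + 40)^2)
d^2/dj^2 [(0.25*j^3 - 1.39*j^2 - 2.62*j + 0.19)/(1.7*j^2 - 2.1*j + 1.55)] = (-24.1807*j^3 + 20.388*j^2 + 40.95615*j - 23.06065)/(4.913*j^6 - 18.207*j^5 + 35.9295*j^4 - 42.462*j^3 + 32.75925*j^2 - 15.13575*j + 3.723875)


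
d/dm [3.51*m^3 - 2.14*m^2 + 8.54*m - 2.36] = 10.53*m^2 - 4.28*m + 8.54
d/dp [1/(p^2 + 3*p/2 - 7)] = 2*(-4*p - 3)/(2*p^2 + 3*p - 14)^2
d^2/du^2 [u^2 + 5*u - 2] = 2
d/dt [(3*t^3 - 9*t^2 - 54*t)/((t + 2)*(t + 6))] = 3*(t^4 + 16*t^3 + 30*t^2 - 72*t - 216)/(t^4 + 16*t^3 + 88*t^2 + 192*t + 144)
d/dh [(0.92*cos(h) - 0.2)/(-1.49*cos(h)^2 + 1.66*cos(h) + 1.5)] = (-1.3708*cos(h)^2 + 0.596*cos(h) - 1.712)*sin(h)/(2.2201*cos(h)^4 - 4.9468*cos(h)^3 - 1.7144*cos(h)^2 + 4.98*cos(h) + 2.25)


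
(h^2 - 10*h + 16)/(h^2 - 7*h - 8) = (h - 2)/(h + 1)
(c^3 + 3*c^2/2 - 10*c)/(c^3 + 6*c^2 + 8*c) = (c - 5/2)/(c + 2)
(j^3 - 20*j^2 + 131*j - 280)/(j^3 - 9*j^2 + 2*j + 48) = (j^2 - 12*j + 35)/(j^2 - j - 6)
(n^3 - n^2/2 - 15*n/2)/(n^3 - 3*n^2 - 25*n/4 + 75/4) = 2*n/(2*n - 5)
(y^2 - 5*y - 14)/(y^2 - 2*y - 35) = (y + 2)/(y + 5)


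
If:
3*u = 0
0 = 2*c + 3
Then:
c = -3/2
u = 0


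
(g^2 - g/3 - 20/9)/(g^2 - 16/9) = (3*g - 5)/(3*g - 4)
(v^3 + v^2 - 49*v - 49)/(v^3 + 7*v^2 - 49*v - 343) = (v + 1)/(v + 7)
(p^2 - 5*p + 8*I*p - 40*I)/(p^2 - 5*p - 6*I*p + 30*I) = (p + 8*I)/(p - 6*I)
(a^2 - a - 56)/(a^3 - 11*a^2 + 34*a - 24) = (a^2 - a - 56)/(a^3 - 11*a^2 + 34*a - 24)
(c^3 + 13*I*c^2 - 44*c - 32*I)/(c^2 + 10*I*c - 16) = (c^2 + 5*I*c - 4)/(c + 2*I)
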